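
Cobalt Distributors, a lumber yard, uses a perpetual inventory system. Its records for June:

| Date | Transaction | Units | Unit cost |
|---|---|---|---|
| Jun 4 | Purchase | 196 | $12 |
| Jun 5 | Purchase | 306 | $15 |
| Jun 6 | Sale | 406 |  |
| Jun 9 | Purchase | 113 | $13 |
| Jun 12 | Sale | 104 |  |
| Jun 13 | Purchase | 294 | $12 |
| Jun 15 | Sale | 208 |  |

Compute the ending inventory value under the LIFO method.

Jun 6, 406 sold [LIFO — newest first]: 306 @ $15 + 100 @ $12 = $5,790
Jun 12, 104 sold [LIFO — newest first]: 104 @ $13 = $1,352
Jun 15, 208 sold [LIFO — newest first]: 208 @ $12 = $2,496
Total COGS = $5,790 + $1,352 + $2,496 = $9,638
Ending inventory: 96 @ $12 + 9 @ $13 + 86 @ $12 = $2,301
Check: goods available $11,939 = COGS $9,638 + ending $2,301

Ending inventory = $2,301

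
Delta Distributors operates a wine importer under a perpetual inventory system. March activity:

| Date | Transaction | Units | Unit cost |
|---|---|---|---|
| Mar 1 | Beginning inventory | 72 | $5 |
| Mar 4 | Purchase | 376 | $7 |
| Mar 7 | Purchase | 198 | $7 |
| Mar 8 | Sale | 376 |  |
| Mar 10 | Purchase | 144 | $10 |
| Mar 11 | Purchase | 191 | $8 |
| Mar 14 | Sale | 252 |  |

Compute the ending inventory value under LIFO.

Ending inventory = $2,576

Mar 8, 376 sold [LIFO — newest first]: 198 @ $7 + 178 @ $7 = $2,632
Mar 14, 252 sold [LIFO — newest first]: 191 @ $8 + 61 @ $10 = $2,138
Total COGS = $2,632 + $2,138 = $4,770
Ending inventory: 72 @ $5 + 198 @ $7 + 83 @ $10 = $2,576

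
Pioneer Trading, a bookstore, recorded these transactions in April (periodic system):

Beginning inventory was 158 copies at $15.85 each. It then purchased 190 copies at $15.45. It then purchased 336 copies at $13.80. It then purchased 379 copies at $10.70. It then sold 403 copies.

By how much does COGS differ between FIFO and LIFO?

FIFO COGS: 158 @ $15.85 + 190 @ $15.45 + 55 @ $13.80 = $6,198.80
LIFO COGS: 379 @ $10.70 + 24 @ $13.80 = $4,386.50
Difference = |$6,198.80 − $4,386.50| = $1,812.30

$1,812.30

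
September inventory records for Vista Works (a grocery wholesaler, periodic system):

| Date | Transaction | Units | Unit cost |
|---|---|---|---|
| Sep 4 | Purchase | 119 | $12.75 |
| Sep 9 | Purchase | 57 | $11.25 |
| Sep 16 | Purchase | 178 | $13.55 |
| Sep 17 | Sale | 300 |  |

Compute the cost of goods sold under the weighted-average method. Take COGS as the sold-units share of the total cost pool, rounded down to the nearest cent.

COGS = $3,873.22

Sep 17, sell 300: 300/354 × $4,570.40 → $3,873.22
Ending inventory (cost pool remaining) = $697.18
Check: goods available $4,570.40 = COGS $3,873.22 + ending $697.18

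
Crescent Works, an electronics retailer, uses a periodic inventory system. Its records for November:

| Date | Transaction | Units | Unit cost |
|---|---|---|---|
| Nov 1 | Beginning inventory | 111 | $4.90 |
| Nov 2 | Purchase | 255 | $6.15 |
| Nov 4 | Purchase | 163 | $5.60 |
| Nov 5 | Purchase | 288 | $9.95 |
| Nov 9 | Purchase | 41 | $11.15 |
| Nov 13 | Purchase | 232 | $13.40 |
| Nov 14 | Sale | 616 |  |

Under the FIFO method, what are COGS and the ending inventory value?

COGS = $3,890.60; ending inventory = $5,565.90

Nov 14, 616 sold [FIFO — oldest first]: 111 @ $4.90 + 255 @ $6.15 + 163 @ $5.60 + 87 @ $9.95 = $3,890.60
Ending inventory: 201 @ $9.95 + 41 @ $11.15 + 232 @ $13.40 = $5,565.90
Check: goods available $9,456.50 = COGS $3,890.60 + ending $5,565.90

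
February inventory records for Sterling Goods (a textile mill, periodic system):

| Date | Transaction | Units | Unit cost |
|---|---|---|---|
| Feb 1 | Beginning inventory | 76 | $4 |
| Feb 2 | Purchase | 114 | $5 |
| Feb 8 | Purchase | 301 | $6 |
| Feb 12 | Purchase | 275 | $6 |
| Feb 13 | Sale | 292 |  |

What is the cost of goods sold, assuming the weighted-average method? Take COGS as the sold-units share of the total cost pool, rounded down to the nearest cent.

Feb 13, sell 292: 292/766 × $4,330.00 → $1,650.60
Ending inventory (cost pool remaining) = $2,679.40

COGS = $1,650.60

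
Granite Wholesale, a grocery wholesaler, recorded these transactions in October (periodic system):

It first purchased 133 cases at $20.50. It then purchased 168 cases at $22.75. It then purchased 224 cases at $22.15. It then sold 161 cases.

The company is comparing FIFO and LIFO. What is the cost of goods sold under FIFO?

FIFO COGS: 133 @ $20.50 + 28 @ $22.75 = $3,363.50
LIFO COGS: 161 @ $22.15 = $3,566.15

COGS = $3,363.50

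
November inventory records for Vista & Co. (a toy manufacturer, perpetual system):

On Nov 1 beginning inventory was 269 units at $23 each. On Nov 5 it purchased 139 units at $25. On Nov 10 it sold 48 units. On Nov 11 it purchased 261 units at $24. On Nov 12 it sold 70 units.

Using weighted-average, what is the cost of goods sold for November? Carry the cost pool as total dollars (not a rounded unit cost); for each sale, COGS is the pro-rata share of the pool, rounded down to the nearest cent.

After Nov 1: 269 on hand, pool $6,187.00 (≈ $23.0000 each)
After Nov 5: 408 on hand, pool $9,662.00 (≈ $23.6814 each)
Nov 10, sell 48: 48/408 × $9,662.00 → $1,136.70
After Nov 11: 621 on hand, pool $14,789.30 (≈ $23.8153 each)
Nov 12, sell 70: 70/621 × $14,789.30 → $1,667.07
Total COGS = $1,136.70 + $1,667.07 = $2,803.77
Ending inventory (cost pool remaining) = $13,122.23

COGS = $2,803.77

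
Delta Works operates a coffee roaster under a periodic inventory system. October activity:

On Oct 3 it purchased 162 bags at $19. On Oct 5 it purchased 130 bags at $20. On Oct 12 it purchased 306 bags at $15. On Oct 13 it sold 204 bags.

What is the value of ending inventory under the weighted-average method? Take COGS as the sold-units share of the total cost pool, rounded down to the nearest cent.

Oct 13, sell 204: 204/598 × $10,268.00 → $3,502.79
Ending inventory (cost pool remaining) = $6,765.21
Check: goods available $10,268.00 = COGS $3,502.79 + ending $6,765.21

Ending inventory = $6,765.21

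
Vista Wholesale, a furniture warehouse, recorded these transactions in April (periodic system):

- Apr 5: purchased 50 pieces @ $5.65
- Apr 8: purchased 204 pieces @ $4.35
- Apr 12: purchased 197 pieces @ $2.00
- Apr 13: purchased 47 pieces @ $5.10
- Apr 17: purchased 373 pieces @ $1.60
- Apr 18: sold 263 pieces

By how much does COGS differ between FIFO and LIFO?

FIFO COGS: 50 @ $5.65 + 204 @ $4.35 + 9 @ $2.00 = $1,187.90
LIFO COGS: 263 @ $1.60 = $420.80
Difference = |$1,187.90 − $420.80| = $767.10

$767.10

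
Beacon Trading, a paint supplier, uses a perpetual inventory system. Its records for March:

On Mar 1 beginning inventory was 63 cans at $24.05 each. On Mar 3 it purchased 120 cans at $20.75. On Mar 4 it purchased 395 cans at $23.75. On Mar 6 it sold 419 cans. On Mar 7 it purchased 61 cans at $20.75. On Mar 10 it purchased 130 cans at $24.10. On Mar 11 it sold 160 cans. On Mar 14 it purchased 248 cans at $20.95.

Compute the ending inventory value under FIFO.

Mar 6, 419 sold [FIFO — oldest first]: 63 @ $24.05 + 120 @ $20.75 + 236 @ $23.75 = $9,610.15
Mar 11, 160 sold [FIFO — oldest first]: 159 @ $23.75 + 1 @ $20.75 = $3,797.00
Total COGS = $9,610.15 + $3,797.00 = $13,407.15
Ending inventory: 60 @ $20.75 + 130 @ $24.10 + 248 @ $20.95 = $9,573.60
Check: goods available $22,980.75 = COGS $13,407.15 + ending $9,573.60

Ending inventory = $9,573.60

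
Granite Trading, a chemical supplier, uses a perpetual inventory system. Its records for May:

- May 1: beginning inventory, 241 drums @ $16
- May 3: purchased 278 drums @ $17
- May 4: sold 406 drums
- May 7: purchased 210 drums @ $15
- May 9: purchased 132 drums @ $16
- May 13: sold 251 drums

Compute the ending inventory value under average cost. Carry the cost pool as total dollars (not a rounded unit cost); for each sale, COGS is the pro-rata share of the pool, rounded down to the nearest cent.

After May 1: 241 on hand, pool $3,856.00 (≈ $16.0000 each)
After May 3: 519 on hand, pool $8,582.00 (≈ $16.5356 each)
May 4, sell 406: 406/519 × $8,582.00 → $6,713.47
After May 7: 323 on hand, pool $5,018.53 (≈ $15.5372 each)
After May 9: 455 on hand, pool $7,130.53 (≈ $15.6715 each)
May 13, sell 251: 251/455 × $7,130.53 → $3,933.54
Total COGS = $6,713.47 + $3,933.54 = $10,647.01
Ending inventory (cost pool remaining) = $3,196.99

Ending inventory = $3,196.99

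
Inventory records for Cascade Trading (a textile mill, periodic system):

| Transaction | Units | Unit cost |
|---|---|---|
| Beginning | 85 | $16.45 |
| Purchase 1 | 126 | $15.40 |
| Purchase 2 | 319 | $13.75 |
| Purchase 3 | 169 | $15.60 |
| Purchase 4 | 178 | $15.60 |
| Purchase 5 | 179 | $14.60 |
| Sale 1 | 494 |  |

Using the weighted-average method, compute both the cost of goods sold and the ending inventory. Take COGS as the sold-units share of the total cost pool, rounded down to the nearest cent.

COGS = $7,368.59; ending inventory = $8,382.91

Sale 1, sell 494: 494/1056 × $15,751.50 → $7,368.59
Ending inventory (cost pool remaining) = $8,382.91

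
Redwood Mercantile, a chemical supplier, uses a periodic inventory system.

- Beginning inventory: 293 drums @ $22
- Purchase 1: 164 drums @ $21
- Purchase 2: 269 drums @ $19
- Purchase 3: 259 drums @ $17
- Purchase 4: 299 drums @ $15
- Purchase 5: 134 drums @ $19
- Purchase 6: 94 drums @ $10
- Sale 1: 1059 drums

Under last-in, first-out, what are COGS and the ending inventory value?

COGS = $17,569; ending inventory = $9,806

Sale 1 (1059) [LIFO — newest first]: 94 @ $10 + 134 @ $19 + 299 @ $15 + 259 @ $17 + 269 @ $19 + 4 @ $21 = $17,569
Ending inventory: 293 @ $22 + 160 @ $21 = $9,806
Check: goods available $27,375 = COGS $17,569 + ending $9,806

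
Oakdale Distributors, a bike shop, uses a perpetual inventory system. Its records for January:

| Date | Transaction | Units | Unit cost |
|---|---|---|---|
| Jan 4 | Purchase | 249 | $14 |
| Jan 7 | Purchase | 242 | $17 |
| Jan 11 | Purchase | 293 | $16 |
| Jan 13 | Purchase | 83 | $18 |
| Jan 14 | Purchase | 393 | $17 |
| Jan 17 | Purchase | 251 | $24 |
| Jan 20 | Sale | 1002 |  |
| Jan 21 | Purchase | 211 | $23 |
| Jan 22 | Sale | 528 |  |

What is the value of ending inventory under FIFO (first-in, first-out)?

Jan 20, 1002 sold [FIFO — oldest first]: 249 @ $14 + 242 @ $17 + 293 @ $16 + 83 @ $18 + 135 @ $17 = $16,077
Jan 22, 528 sold [FIFO — oldest first]: 258 @ $17 + 251 @ $24 + 19 @ $23 = $10,847
Total COGS = $16,077 + $10,847 = $26,924
Ending inventory: 192 @ $23 = $4,416

Ending inventory = $4,416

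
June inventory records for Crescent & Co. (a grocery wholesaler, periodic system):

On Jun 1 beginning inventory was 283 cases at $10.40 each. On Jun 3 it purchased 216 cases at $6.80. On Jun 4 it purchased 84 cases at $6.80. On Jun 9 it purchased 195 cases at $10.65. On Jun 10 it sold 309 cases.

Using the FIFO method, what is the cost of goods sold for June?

Jun 10, 309 sold [FIFO — oldest first]: 283 @ $10.40 + 26 @ $6.80 = $3,120.00
Ending inventory: 190 @ $6.80 + 84 @ $6.80 + 195 @ $10.65 = $3,939.95
Check: goods available $7,059.95 = COGS $3,120.00 + ending $3,939.95

COGS = $3,120.00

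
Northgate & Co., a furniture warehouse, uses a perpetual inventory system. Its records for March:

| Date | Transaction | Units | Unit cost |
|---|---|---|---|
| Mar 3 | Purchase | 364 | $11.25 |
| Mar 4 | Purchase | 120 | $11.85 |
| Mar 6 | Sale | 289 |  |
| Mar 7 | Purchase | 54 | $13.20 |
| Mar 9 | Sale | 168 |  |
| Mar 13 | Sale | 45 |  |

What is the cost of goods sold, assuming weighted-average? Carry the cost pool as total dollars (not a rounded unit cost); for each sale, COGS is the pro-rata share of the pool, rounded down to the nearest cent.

After Mar 3: 364 on hand, pool $4,095.00 (≈ $11.2500 each)
After Mar 4: 484 on hand, pool $5,517.00 (≈ $11.3988 each)
Mar 6, sell 289: 289/484 × $5,517.00 → $3,294.24
After Mar 7: 249 on hand, pool $2,935.56 (≈ $11.7894 each)
Mar 9, sell 168: 168/249 × $2,935.56 → $1,980.61
Mar 13, sell 45: 45/81 × $954.95 → $530.52
Total COGS = $3,294.24 + $1,980.61 + $530.52 = $5,805.37
Ending inventory (cost pool remaining) = $424.43
Check: goods available $6,229.80 = COGS $5,805.37 + ending $424.43

COGS = $5,805.37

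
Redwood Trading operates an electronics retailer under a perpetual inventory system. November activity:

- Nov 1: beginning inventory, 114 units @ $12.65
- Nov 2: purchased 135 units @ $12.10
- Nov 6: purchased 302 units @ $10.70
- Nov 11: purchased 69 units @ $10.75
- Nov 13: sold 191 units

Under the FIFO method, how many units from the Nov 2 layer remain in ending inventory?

Nov 13, 191 sold [FIFO — oldest first]: 114 @ $12.65 + 77 @ $12.10 = $2,373.80
Ending inventory: 58 @ $12.10 + 302 @ $10.70 + 69 @ $10.75 = $4,674.95
Check: goods available $7,048.75 = COGS $2,373.80 + ending $4,674.95

58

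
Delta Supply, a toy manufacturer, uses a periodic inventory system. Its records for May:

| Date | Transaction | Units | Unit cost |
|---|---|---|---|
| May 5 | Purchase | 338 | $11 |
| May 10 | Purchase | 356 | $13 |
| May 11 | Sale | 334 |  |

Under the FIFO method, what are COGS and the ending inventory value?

COGS = $3,674; ending inventory = $4,672

May 11, 334 sold [FIFO — oldest first]: 334 @ $11 = $3,674
Ending inventory: 4 @ $11 + 356 @ $13 = $4,672
Check: goods available $8,346 = COGS $3,674 + ending $4,672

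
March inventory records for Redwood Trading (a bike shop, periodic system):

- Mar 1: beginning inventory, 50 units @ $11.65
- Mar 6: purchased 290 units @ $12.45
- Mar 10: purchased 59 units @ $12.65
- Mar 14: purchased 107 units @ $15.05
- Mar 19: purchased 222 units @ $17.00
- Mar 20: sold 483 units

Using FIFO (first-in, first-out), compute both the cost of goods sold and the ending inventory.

Mar 20, 483 sold [FIFO — oldest first]: 50 @ $11.65 + 290 @ $12.45 + 59 @ $12.65 + 84 @ $15.05 = $6,203.55
Ending inventory: 23 @ $15.05 + 222 @ $17.00 = $4,120.15

COGS = $6,203.55; ending inventory = $4,120.15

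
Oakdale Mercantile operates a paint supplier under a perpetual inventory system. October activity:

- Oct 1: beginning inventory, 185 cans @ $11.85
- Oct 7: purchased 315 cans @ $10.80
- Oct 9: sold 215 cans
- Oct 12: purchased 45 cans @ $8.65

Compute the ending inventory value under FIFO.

Oct 9, 215 sold [FIFO — oldest first]: 185 @ $11.85 + 30 @ $10.80 = $2,516.25
Ending inventory: 285 @ $10.80 + 45 @ $8.65 = $3,467.25
Check: goods available $5,983.50 = COGS $2,516.25 + ending $3,467.25

Ending inventory = $3,467.25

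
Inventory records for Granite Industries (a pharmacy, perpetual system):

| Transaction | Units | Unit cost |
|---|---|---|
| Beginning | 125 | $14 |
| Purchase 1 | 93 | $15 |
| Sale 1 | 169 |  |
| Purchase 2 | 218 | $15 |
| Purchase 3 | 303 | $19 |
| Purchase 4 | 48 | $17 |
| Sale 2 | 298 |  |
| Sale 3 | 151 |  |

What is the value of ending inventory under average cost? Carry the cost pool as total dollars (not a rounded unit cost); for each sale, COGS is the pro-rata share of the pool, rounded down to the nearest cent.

Ending inventory = $2,885.01

After Beginning: 125 on hand, pool $1,750.00 (≈ $14.0000 each)
After Purchase 1: 218 on hand, pool $3,145.00 (≈ $14.4266 each)
Sale 1, sell 169: 169/218 × $3,145.00 → $2,438.09
After Purchase 2: 267 on hand, pool $3,976.91 (≈ $14.8948 each)
After Purchase 3: 570 on hand, pool $9,733.91 (≈ $17.0770 each)
After Purchase 4: 618 on hand, pool $10,549.91 (≈ $17.0711 each)
Sale 2, sell 298: 298/618 × $10,549.91 → $5,087.17
Sale 3, sell 151: 151/320 × $5,462.74 → $2,577.73
Total COGS = $2,438.09 + $5,087.17 + $2,577.73 = $10,102.99
Ending inventory (cost pool remaining) = $2,885.01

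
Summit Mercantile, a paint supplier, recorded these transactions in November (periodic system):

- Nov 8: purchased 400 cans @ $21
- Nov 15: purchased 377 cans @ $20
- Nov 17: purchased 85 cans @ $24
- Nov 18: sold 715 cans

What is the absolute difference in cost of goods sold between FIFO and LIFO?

FIFO COGS: 400 @ $21 + 315 @ $20 = $14,700
LIFO COGS: 85 @ $24 + 377 @ $20 + 253 @ $21 = $14,893
Difference = |$14,700 − $14,893| = $193

$193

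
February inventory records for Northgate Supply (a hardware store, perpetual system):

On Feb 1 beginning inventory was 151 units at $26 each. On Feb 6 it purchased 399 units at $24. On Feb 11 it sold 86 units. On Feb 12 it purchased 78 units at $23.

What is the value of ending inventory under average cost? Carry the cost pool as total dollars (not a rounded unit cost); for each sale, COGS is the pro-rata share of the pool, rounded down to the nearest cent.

Ending inventory = $13,184.78

After Feb 1: 151 on hand, pool $3,926.00 (≈ $26.0000 each)
After Feb 6: 550 on hand, pool $13,502.00 (≈ $24.5491 each)
Feb 11, sell 86: 86/550 × $13,502.00 → $2,111.22
After Feb 12: 542 on hand, pool $13,184.78 (≈ $24.3262 each)
Ending inventory (cost pool remaining) = $13,184.78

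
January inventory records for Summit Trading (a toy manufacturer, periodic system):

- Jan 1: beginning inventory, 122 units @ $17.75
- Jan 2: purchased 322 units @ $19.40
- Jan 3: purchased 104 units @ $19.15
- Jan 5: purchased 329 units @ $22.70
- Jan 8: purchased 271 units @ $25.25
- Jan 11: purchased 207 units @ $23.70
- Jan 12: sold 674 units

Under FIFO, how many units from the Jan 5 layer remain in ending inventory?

Jan 12, 674 sold [FIFO — oldest first]: 122 @ $17.75 + 322 @ $19.40 + 104 @ $19.15 + 126 @ $22.70 = $13,264.10
Ending inventory: 203 @ $22.70 + 271 @ $25.25 + 207 @ $23.70 = $16,356.75

203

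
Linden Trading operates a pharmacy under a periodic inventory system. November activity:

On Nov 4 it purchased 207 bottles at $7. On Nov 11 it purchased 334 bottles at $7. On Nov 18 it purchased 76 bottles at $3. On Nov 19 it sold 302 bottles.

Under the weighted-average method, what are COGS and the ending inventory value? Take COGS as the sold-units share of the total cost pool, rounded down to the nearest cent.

COGS = $1,965.20; ending inventory = $2,049.80

Nov 19, sell 302: 302/617 × $4,015.00 → $1,965.20
Ending inventory (cost pool remaining) = $2,049.80
Check: goods available $4,015.00 = COGS $1,965.20 + ending $2,049.80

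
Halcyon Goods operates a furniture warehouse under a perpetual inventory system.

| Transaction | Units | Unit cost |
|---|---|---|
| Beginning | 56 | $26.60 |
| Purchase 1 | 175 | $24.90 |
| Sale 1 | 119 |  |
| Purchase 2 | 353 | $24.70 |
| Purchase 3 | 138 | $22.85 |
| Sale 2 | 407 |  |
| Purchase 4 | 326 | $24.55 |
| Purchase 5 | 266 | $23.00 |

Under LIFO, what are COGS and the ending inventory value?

COGS = $12,760.70; ending inventory = $19,080.10

Sale 1 (119) [LIFO — newest first]: 119 @ $24.90 = $2,963.10
Sale 2 (407) [LIFO — newest first]: 138 @ $22.85 + 269 @ $24.70 = $9,797.60
Total COGS = $2,963.10 + $9,797.60 = $12,760.70
Ending inventory: 56 @ $26.60 + 56 @ $24.90 + 84 @ $24.70 + 326 @ $24.55 + 266 @ $23.00 = $19,080.10
Check: goods available $31,840.80 = COGS $12,760.70 + ending $19,080.10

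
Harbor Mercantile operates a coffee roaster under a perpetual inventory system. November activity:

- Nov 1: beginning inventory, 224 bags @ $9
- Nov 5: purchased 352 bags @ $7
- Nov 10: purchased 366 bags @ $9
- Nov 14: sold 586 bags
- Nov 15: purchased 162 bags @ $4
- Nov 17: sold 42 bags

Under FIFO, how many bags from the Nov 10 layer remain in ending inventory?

Nov 14, 586 sold [FIFO — oldest first]: 224 @ $9 + 352 @ $7 + 10 @ $9 = $4,570
Nov 17, 42 sold [FIFO — oldest first]: 42 @ $9 = $378
Total COGS = $4,570 + $378 = $4,948
Ending inventory: 314 @ $9 + 162 @ $4 = $3,474

314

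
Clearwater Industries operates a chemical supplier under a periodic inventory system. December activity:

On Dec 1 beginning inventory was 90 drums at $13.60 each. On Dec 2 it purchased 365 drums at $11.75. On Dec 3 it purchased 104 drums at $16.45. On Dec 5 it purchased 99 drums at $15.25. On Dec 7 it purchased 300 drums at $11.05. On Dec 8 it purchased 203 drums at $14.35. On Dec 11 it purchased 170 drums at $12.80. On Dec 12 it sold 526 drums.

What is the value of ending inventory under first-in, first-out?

Dec 12, 526 sold [FIFO — oldest first]: 90 @ $13.60 + 365 @ $11.75 + 71 @ $16.45 = $6,680.70
Ending inventory: 33 @ $16.45 + 99 @ $15.25 + 300 @ $11.05 + 203 @ $14.35 + 170 @ $12.80 = $10,456.65

Ending inventory = $10,456.65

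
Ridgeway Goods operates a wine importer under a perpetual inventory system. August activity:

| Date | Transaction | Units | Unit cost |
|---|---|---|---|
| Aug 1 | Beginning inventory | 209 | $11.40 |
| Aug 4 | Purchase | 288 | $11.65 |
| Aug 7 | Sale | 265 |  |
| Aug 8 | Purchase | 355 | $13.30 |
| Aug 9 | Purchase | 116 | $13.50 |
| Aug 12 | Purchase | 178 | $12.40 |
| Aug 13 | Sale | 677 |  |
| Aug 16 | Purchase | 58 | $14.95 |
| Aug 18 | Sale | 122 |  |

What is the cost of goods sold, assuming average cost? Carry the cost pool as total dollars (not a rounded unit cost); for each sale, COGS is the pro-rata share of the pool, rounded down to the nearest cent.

After Aug 1: 209 on hand, pool $2,382.60 (≈ $11.4000 each)
After Aug 4: 497 on hand, pool $5,737.80 (≈ $11.5449 each)
Aug 7, sell 265: 265/497 × $5,737.80 → $3,059.39
After Aug 8: 587 on hand, pool $7,399.91 (≈ $12.6063 each)
After Aug 9: 703 on hand, pool $8,965.91 (≈ $12.7538 each)
After Aug 12: 881 on hand, pool $11,173.11 (≈ $12.6823 each)
Aug 13, sell 677: 677/881 × $11,173.11 → $8,585.91
After Aug 16: 262 on hand, pool $3,454.30 (≈ $13.1844 each)
Aug 18, sell 122: 122/262 × $3,454.30 → $1,608.49
Total COGS = $3,059.39 + $8,585.91 + $1,608.49 = $13,253.79
Ending inventory (cost pool remaining) = $1,845.81

COGS = $13,253.79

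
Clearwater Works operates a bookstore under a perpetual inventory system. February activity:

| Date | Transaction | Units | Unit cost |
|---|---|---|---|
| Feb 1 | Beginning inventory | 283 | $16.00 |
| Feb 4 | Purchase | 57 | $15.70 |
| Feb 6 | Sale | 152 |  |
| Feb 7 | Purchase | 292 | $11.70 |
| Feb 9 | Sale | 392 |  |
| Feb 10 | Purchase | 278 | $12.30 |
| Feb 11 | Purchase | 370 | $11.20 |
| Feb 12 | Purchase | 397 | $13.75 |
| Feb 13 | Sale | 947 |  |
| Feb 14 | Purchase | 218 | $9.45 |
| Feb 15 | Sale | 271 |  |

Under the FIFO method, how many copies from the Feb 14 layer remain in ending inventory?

Feb 6, 152 sold [FIFO — oldest first]: 152 @ $16.00 = $2,432.00
Feb 9, 392 sold [FIFO — oldest first]: 131 @ $16.00 + 57 @ $15.70 + 204 @ $11.70 = $5,377.70
Feb 13, 947 sold [FIFO — oldest first]: 88 @ $11.70 + 278 @ $12.30 + 370 @ $11.20 + 211 @ $13.75 = $11,494.25
Feb 15, 271 sold [FIFO — oldest first]: 186 @ $13.75 + 85 @ $9.45 = $3,360.75
Total COGS = $2,432.00 + $5,377.70 + $11,494.25 + $3,360.75 = $22,664.70
Ending inventory: 133 @ $9.45 = $1,256.85
Check: goods available $23,921.55 = COGS $22,664.70 + ending $1,256.85

133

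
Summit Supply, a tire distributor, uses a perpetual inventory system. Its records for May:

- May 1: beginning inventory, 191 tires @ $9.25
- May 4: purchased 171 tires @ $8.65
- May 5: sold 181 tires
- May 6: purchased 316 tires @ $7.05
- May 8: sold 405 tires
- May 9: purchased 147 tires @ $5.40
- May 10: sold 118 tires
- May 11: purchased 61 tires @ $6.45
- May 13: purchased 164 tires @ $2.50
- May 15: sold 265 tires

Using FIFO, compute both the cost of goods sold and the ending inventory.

May 5, 181 sold [FIFO — oldest first]: 181 @ $9.25 = $1,674.25
May 8, 405 sold [FIFO — oldest first]: 10 @ $9.25 + 171 @ $8.65 + 224 @ $7.05 = $3,150.85
May 10, 118 sold [FIFO — oldest first]: 92 @ $7.05 + 26 @ $5.40 = $789.00
May 15, 265 sold [FIFO — oldest first]: 121 @ $5.40 + 61 @ $6.45 + 83 @ $2.50 = $1,254.35
Total COGS = $1,674.25 + $3,150.85 + $789.00 + $1,254.35 = $6,868.45
Ending inventory: 81 @ $2.50 = $202.50

COGS = $6,868.45; ending inventory = $202.50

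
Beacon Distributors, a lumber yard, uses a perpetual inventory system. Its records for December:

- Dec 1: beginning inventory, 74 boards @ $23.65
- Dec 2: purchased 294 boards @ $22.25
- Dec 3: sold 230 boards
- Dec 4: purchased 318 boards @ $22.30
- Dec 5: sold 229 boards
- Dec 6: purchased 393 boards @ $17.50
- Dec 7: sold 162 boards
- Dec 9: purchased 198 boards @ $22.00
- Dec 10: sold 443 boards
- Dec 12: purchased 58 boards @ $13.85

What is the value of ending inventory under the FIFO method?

Ending inventory = $5,421.80

Dec 3, 230 sold [FIFO — oldest first]: 74 @ $23.65 + 156 @ $22.25 = $5,221.10
Dec 5, 229 sold [FIFO — oldest first]: 138 @ $22.25 + 91 @ $22.30 = $5,099.80
Dec 7, 162 sold [FIFO — oldest first]: 162 @ $22.30 = $3,612.60
Dec 10, 443 sold [FIFO — oldest first]: 65 @ $22.30 + 378 @ $17.50 = $8,064.50
Total COGS = $5,221.10 + $5,099.80 + $3,612.60 + $8,064.50 = $21,998.00
Ending inventory: 15 @ $17.50 + 198 @ $22.00 + 58 @ $13.85 = $5,421.80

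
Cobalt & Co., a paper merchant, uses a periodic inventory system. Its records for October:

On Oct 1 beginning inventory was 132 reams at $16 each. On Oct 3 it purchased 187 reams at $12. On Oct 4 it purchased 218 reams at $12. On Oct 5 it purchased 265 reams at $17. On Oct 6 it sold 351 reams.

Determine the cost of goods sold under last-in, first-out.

Oct 6, 351 sold [LIFO — newest first]: 265 @ $17 + 86 @ $12 = $5,537
Ending inventory: 132 @ $16 + 187 @ $12 + 132 @ $12 = $5,940

COGS = $5,537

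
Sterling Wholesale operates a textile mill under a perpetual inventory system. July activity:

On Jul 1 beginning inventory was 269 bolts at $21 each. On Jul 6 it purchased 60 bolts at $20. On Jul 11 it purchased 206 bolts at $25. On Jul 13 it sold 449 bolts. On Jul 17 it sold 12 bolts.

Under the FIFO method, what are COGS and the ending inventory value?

COGS = $10,149; ending inventory = $1,850

Jul 13, 449 sold [FIFO — oldest first]: 269 @ $21 + 60 @ $20 + 120 @ $25 = $9,849
Jul 17, 12 sold [FIFO — oldest first]: 12 @ $25 = $300
Total COGS = $9,849 + $300 = $10,149
Ending inventory: 74 @ $25 = $1,850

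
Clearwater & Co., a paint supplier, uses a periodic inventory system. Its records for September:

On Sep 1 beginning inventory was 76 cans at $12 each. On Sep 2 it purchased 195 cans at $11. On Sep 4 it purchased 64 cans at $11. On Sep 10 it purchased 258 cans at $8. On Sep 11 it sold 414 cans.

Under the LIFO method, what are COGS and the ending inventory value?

COGS = $3,780; ending inventory = $2,045

Sep 11, 414 sold [LIFO — newest first]: 258 @ $8 + 64 @ $11 + 92 @ $11 = $3,780
Ending inventory: 76 @ $12 + 103 @ $11 = $2,045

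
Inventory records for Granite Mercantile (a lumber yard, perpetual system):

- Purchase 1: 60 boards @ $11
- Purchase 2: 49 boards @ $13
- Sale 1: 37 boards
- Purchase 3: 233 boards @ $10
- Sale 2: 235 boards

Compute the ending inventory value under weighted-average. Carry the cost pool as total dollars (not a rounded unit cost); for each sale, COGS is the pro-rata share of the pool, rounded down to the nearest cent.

Ending inventory = $731.39

After Purchase 1: 60 on hand, pool $660.00 (≈ $11.0000 each)
After Purchase 2: 109 on hand, pool $1,297.00 (≈ $11.8991 each)
Sale 1, sell 37: 37/109 × $1,297.00 → $440.26
After Purchase 3: 305 on hand, pool $3,186.74 (≈ $10.4483 each)
Sale 2, sell 235: 235/305 × $3,186.74 → $2,455.35
Total COGS = $440.26 + $2,455.35 = $2,895.61
Ending inventory (cost pool remaining) = $731.39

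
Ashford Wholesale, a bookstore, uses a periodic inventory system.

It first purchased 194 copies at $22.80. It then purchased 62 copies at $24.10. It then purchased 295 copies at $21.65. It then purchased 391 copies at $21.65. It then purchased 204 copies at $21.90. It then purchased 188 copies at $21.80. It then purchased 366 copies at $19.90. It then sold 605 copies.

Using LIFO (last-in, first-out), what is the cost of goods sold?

Sale 1 (605) [LIFO — newest first]: 366 @ $19.90 + 188 @ $21.80 + 51 @ $21.90 = $12,498.70
Ending inventory: 194 @ $22.80 + 62 @ $24.10 + 295 @ $21.65 + 391 @ $21.65 + 153 @ $21.90 = $24,120.00
Check: goods available $36,618.70 = COGS $12,498.70 + ending $24,120.00

COGS = $12,498.70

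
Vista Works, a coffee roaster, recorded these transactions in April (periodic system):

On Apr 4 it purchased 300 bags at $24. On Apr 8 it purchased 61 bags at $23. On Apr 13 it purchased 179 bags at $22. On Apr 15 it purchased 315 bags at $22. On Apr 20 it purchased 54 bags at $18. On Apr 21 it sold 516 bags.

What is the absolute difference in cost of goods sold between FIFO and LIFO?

$877

FIFO COGS: 300 @ $24 + 61 @ $23 + 155 @ $22 = $12,013
LIFO COGS: 54 @ $18 + 315 @ $22 + 147 @ $22 = $11,136
Difference = |$12,013 − $11,136| = $877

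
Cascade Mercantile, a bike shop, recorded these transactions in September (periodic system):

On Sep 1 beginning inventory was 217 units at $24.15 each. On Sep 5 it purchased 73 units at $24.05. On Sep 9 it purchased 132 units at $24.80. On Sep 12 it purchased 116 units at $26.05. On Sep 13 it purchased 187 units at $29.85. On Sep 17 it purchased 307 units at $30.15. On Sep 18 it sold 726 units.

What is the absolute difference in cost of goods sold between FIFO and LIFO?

$1,832.90

FIFO COGS: 217 @ $24.15 + 73 @ $24.05 + 132 @ $24.80 + 116 @ $26.05 + 187 @ $29.85 + 1 @ $30.15 = $18,903.70
LIFO COGS: 307 @ $30.15 + 187 @ $29.85 + 116 @ $26.05 + 116 @ $24.80 = $20,736.60
Difference = |$18,903.70 − $20,736.60| = $1,832.90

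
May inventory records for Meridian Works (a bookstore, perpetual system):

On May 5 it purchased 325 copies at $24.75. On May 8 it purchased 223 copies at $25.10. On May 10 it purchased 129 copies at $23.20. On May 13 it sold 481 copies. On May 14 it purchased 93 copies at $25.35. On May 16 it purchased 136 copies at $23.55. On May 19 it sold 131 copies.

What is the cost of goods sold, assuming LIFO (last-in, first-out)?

COGS = $14,867.90

May 13, 481 sold [LIFO — newest first]: 129 @ $23.20 + 223 @ $25.10 + 129 @ $24.75 = $11,782.85
May 19, 131 sold [LIFO — newest first]: 131 @ $23.55 = $3,085.05
Total COGS = $11,782.85 + $3,085.05 = $14,867.90
Ending inventory: 196 @ $24.75 + 93 @ $25.35 + 5 @ $23.55 = $7,326.30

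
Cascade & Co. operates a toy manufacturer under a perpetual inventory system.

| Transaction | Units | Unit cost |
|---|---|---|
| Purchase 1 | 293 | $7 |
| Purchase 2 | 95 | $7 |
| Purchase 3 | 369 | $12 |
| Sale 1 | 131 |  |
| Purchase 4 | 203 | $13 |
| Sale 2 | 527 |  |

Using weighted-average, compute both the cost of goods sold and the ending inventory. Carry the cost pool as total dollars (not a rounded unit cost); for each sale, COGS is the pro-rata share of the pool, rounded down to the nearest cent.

COGS = $6,669.47; ending inventory = $3,113.53

After Purchase 1: 293 on hand, pool $2,051.00 (≈ $7.0000 each)
After Purchase 2: 388 on hand, pool $2,716.00 (≈ $7.0000 each)
After Purchase 3: 757 on hand, pool $7,144.00 (≈ $9.4373 each)
Sale 1, sell 131: 131/757 × $7,144.00 → $1,236.28
After Purchase 4: 829 on hand, pool $8,546.72 (≈ $10.3097 each)
Sale 2, sell 527: 527/829 × $8,546.72 → $5,433.19
Total COGS = $1,236.28 + $5,433.19 = $6,669.47
Ending inventory (cost pool remaining) = $3,113.53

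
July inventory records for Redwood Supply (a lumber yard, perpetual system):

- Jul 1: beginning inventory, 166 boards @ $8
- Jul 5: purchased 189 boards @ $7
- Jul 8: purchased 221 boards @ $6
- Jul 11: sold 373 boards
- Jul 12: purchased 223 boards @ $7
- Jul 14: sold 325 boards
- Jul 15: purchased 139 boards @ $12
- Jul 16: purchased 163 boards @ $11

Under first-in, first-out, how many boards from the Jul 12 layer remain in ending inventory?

101

Jul 11, 373 sold [FIFO — oldest first]: 166 @ $8 + 189 @ $7 + 18 @ $6 = $2,759
Jul 14, 325 sold [FIFO — oldest first]: 203 @ $6 + 122 @ $7 = $2,072
Total COGS = $2,759 + $2,072 = $4,831
Ending inventory: 101 @ $7 + 139 @ $12 + 163 @ $11 = $4,168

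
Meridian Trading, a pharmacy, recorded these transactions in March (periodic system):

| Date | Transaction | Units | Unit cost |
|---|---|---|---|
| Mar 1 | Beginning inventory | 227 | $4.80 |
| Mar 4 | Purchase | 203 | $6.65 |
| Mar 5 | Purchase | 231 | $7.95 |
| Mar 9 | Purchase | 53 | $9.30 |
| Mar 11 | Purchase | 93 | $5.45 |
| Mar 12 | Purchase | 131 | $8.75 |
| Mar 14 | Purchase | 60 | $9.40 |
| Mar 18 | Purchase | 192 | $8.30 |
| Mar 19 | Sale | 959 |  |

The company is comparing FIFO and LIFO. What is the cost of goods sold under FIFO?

COGS = $6,619.40

FIFO COGS: 227 @ $4.80 + 203 @ $6.65 + 231 @ $7.95 + 53 @ $9.30 + 93 @ $5.45 + 131 @ $8.75 + 21 @ $9.40 = $6,619.40
LIFO COGS: 192 @ $8.30 + 60 @ $9.40 + 131 @ $8.75 + 93 @ $5.45 + 53 @ $9.30 + 231 @ $7.95 + 199 @ $6.65 = $7,463.40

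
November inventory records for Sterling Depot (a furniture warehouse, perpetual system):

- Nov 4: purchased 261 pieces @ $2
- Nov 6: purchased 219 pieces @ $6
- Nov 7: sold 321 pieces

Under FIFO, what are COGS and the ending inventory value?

COGS = $882; ending inventory = $954

Nov 7, 321 sold [FIFO — oldest first]: 261 @ $2 + 60 @ $6 = $882
Ending inventory: 159 @ $6 = $954
Check: goods available $1,836 = COGS $882 + ending $954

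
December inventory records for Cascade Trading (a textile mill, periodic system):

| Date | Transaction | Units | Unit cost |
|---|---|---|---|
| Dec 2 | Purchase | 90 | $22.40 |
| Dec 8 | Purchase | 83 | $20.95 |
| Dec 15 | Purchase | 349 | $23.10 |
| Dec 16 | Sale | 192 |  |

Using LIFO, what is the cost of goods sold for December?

COGS = $4,435.20

Dec 16, 192 sold [LIFO — newest first]: 192 @ $23.10 = $4,435.20
Ending inventory: 90 @ $22.40 + 83 @ $20.95 + 157 @ $23.10 = $7,381.55
Check: goods available $11,816.75 = COGS $4,435.20 + ending $7,381.55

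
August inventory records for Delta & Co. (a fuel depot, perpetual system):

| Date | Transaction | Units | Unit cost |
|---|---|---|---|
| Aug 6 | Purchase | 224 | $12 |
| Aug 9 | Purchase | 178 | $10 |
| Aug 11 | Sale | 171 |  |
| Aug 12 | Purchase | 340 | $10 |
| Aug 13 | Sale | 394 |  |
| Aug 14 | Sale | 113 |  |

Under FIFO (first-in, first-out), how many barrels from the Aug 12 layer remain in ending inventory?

Aug 11, 171 sold [FIFO — oldest first]: 171 @ $12 = $2,052
Aug 13, 394 sold [FIFO — oldest first]: 53 @ $12 + 178 @ $10 + 163 @ $10 = $4,046
Aug 14, 113 sold [FIFO — oldest first]: 113 @ $10 = $1,130
Total COGS = $2,052 + $4,046 + $1,130 = $7,228
Ending inventory: 64 @ $10 = $640
Check: goods available $7,868 = COGS $7,228 + ending $640

64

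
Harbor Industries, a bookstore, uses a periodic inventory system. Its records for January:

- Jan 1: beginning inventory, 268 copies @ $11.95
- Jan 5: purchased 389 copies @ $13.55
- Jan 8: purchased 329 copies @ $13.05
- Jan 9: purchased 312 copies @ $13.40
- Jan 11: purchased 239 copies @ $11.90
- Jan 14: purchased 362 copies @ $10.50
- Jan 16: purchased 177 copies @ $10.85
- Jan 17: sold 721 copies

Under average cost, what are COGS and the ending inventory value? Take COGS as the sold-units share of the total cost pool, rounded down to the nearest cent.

COGS = $8,860.85; ending inventory = $16,652.50

Jan 17, sell 721: 721/2076 × $25,513.35 → $8,860.85
Ending inventory (cost pool remaining) = $16,652.50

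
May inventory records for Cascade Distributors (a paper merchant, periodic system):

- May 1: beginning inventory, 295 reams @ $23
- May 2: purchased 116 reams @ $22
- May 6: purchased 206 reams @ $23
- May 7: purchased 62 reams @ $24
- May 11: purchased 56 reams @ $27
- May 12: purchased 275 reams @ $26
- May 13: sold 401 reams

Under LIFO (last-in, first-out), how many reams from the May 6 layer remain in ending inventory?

198

May 13, 401 sold [LIFO — newest first]: 275 @ $26 + 56 @ $27 + 62 @ $24 + 8 @ $23 = $10,334
Ending inventory: 295 @ $23 + 116 @ $22 + 198 @ $23 = $13,891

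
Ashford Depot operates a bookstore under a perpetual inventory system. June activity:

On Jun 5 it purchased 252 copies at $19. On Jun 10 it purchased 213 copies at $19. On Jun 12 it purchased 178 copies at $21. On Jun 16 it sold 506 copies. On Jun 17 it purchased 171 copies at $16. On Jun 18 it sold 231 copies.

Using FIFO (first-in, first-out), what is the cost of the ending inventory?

Ending inventory = $1,232

Jun 16, 506 sold [FIFO — oldest first]: 252 @ $19 + 213 @ $19 + 41 @ $21 = $9,696
Jun 18, 231 sold [FIFO — oldest first]: 137 @ $21 + 94 @ $16 = $4,381
Total COGS = $9,696 + $4,381 = $14,077
Ending inventory: 77 @ $16 = $1,232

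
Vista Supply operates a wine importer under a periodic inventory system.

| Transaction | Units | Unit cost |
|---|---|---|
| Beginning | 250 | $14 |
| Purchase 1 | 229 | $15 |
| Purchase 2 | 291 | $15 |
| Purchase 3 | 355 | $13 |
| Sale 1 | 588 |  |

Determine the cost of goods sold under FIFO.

COGS = $8,570

Sale 1 (588) [FIFO — oldest first]: 250 @ $14 + 229 @ $15 + 109 @ $15 = $8,570
Ending inventory: 182 @ $15 + 355 @ $13 = $7,345
Check: goods available $15,915 = COGS $8,570 + ending $7,345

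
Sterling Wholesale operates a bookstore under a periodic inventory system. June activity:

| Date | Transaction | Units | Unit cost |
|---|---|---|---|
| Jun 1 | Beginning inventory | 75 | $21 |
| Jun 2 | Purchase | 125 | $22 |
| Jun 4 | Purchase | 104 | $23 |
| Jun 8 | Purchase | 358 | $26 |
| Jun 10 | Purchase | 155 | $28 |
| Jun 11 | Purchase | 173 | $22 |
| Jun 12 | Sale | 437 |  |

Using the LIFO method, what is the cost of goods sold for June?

COGS = $10,980

Jun 12, 437 sold [LIFO — newest first]: 173 @ $22 + 155 @ $28 + 109 @ $26 = $10,980
Ending inventory: 75 @ $21 + 125 @ $22 + 104 @ $23 + 249 @ $26 = $13,191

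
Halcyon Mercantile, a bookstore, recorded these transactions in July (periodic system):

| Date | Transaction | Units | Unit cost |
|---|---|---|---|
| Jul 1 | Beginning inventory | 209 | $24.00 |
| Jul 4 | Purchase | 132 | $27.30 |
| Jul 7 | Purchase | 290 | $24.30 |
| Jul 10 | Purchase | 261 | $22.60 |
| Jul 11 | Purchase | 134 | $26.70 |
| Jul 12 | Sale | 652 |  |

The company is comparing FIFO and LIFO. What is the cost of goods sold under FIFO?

COGS = $16,141.20

FIFO COGS: 209 @ $24.00 + 132 @ $27.30 + 290 @ $24.30 + 21 @ $22.60 = $16,141.20
LIFO COGS: 134 @ $26.70 + 261 @ $22.60 + 257 @ $24.30 = $15,721.50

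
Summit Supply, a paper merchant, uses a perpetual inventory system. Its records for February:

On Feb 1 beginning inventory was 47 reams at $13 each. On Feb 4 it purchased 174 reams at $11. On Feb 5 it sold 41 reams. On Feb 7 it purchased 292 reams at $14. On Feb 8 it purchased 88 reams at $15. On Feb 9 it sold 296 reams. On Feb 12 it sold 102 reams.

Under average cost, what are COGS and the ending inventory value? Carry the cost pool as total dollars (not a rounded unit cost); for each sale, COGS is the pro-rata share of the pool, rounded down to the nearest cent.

After Feb 1: 47 on hand, pool $611.00 (≈ $13.0000 each)
After Feb 4: 221 on hand, pool $2,525.00 (≈ $11.4253 each)
Feb 5, sell 41: 41/221 × $2,525.00 → $468.43
After Feb 7: 472 on hand, pool $6,144.57 (≈ $13.0182 each)
After Feb 8: 560 on hand, pool $7,464.57 (≈ $13.3296 each)
Feb 9, sell 296: 296/560 × $7,464.57 → $3,945.55
Feb 12, sell 102: 102/264 × $3,519.02 → $1,359.62
Total COGS = $468.43 + $3,945.55 + $1,359.62 = $5,773.60
Ending inventory (cost pool remaining) = $2,159.40
Check: goods available $7,933.00 = COGS $5,773.60 + ending $2,159.40

COGS = $5,773.60; ending inventory = $2,159.40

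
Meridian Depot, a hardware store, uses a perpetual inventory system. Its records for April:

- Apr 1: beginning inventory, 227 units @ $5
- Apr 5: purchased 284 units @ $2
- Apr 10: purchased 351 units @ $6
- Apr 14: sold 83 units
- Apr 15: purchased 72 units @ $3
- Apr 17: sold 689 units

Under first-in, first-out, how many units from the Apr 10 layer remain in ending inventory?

90

Apr 14, 83 sold [FIFO — oldest first]: 83 @ $5 = $415
Apr 17, 689 sold [FIFO — oldest first]: 144 @ $5 + 284 @ $2 + 261 @ $6 = $2,854
Total COGS = $415 + $2,854 = $3,269
Ending inventory: 90 @ $6 + 72 @ $3 = $756
Check: goods available $4,025 = COGS $3,269 + ending $756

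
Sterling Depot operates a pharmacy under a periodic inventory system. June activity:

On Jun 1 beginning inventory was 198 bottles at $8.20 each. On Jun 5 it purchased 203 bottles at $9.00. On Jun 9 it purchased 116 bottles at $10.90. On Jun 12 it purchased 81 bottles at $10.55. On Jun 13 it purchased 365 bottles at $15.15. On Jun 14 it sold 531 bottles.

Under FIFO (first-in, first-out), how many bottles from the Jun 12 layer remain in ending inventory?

67

Jun 14, 531 sold [FIFO — oldest first]: 198 @ $8.20 + 203 @ $9.00 + 116 @ $10.90 + 14 @ $10.55 = $4,862.70
Ending inventory: 67 @ $10.55 + 365 @ $15.15 = $6,236.60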